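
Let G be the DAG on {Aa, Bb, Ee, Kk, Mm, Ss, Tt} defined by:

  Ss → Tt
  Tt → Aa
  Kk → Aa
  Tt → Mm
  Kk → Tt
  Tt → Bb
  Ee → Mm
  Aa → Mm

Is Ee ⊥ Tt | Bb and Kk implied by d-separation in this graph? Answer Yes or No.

Yes — Ee and Tt are d-separated given {Bb, Kk}.

Enumerating the 3 paths from Ee to Tt and testing each for blocking by {Bb, Kk}:
Path 1: Ee → Mm ← Aa ← Kk → Tt
  Mm is a collider here and neither Mm nor any of its descendants is conditioned on, so the collider stays closed — the path is blocked at Mm.
Path 2: Ee → Mm ← Aa ← Tt
  Mm is a collider here and neither Mm nor any of its descendants is conditioned on, so the collider stays closed — the path is blocked at Mm.
Path 3: Ee → Mm ← Tt
  Mm is a collider here and neither Mm nor any of its descendants is conditioned on, so the collider stays closed — the path is blocked at Mm.
All paths are blocked; Ee ⊥ Tt | {Bb, Kk} holds.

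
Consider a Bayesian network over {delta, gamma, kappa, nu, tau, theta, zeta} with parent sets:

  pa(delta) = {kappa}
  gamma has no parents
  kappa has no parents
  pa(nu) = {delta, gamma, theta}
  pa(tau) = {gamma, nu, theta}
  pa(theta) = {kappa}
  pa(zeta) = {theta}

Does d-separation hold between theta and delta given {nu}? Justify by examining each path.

4 paths connect theta and delta; each must be blocked for d-separation to hold:
Path 1: theta → nu ← delta
  nu is a collider and nu is conditioned on, which opens it — no node blocks this path, so it is active.
Path 2: theta → tau ← nu ← delta
  tau is a collider here and neither tau nor any of its descendants is conditioned on, so the collider stays closed — the path is blocked at tau.
Path 3: theta → tau ← gamma → nu ← delta
  tau is a collider here and neither tau nor any of its descendants is conditioned on, so the collider stays closed — the path is blocked at tau.
Path 4: theta ← kappa → delta
  kappa is a fork and kappa is not conditioned on — no node blocks this path, so it is active.
Since the path theta → nu ← delta is active, theta and delta are not d-separated given {nu}.

No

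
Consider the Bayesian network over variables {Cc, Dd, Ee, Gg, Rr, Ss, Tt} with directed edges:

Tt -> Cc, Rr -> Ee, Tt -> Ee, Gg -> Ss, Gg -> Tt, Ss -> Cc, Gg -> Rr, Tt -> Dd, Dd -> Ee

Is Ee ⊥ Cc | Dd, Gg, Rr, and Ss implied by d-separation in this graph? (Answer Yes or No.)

6 paths connect Ee and Cc; each must be blocked for d-separation to hold:
Path 1: Ee ← Rr ← Gg → Ss → Cc
  Rr is a chain here and Rr is conditioned on, so the path is blocked at Rr.
Path 2: Ee ← Rr ← Gg → Tt → Cc
  Rr is a chain here and Rr is conditioned on, so the path is blocked at Rr.
Path 3: Ee ← Dd ← Tt → Cc
  Dd is a chain here and Dd is conditioned on, so the path is blocked at Dd.
Path 4: Ee ← Dd ← Tt ← Gg → Ss → Cc
  Dd is a chain here and Dd is conditioned on, so the path is blocked at Dd.
Path 5: Ee ← Tt → Cc
  Tt is a fork and Tt is not conditioned on — no node blocks this path, so it is active.
Path 6: Ee ← Tt ← Gg → Ss → Cc
  Gg is a fork here and Gg is conditioned on, so the path is blocked at Gg.
Since the path Ee ← Tt → Cc is active, Ee and Cc are not d-separated given {Dd, Gg, Rr, Ss}.

No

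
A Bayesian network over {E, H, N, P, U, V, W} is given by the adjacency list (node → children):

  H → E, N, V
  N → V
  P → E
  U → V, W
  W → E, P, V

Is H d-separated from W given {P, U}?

Yes — H and W are d-separated given {P, U}.

Enumerating the 6 paths from H to W and testing each for blocking by {P, U}:
Path 1: H → E ← W
  E is a collider here and neither E nor any of its descendants is conditioned on, so the collider stays closed — the path is blocked at E.
Path 2: H → E ← P ← W
  E is a collider here and neither E nor any of its descendants is conditioned on, so the collider stays closed — the path is blocked at E.
Path 3: H → N → V ← W
  V is a collider here and neither V nor any of its descendants is conditioned on, so the collider stays closed — the path is blocked at V.
Path 4: H → N → V ← U → W
  V is a collider here and neither V nor any of its descendants is conditioned on, so the collider stays closed — the path is blocked at V.
Path 5: H → V ← W
  V is a collider here and neither V nor any of its descendants is conditioned on, so the collider stays closed — the path is blocked at V.
Path 6: H → V ← U → W
  V is a collider here and neither V nor any of its descendants is conditioned on, so the collider stays closed — the path is blocked at V.
All paths are blocked; H ⊥ W | {P, U} holds.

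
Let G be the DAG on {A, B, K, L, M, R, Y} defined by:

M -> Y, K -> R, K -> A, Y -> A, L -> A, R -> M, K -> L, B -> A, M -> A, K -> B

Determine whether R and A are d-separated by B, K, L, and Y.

No — R and A are not d-separated given {B, K, L, Y}.

There are 5 undirected paths between R and A; checking each against the conditioning set {B, K, L, Y}:
  1. R ← K → B → A — K:fork[blocks]; B:chain[blocks] ⇒ blocked
  2. R ← K → A — K:fork[blocks] ⇒ blocked
  3. R ← K → L → A — K:fork[blocks]; L:chain[blocks] ⇒ blocked
  4. R → M → A — M:chain[open] ⇒ active
  5. R → M → Y → A — M:chain[open]; Y:chain[blocks] ⇒ blocked
Since the path R → M → A is active, R and A are not d-separated given {B, K, L, Y}.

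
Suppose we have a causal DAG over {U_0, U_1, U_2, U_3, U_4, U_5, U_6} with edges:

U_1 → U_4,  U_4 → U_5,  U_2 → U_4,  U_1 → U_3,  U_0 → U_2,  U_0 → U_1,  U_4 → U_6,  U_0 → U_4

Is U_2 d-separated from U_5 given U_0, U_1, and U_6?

No

We examine all 3 paths between U_2 and U_5:
Path 1: U_2 → U_4 → U_5
  U_4 is a chain and U_4 is not conditioned on — no node blocks this path, so it is active.
Path 2: U_2 ← U_0 → U_4 → U_5
  U_0 is a fork here and U_0 is conditioned on, so the path is blocked at U_0.
Path 3: U_2 ← U_0 → U_1 → U_4 → U_5
  U_0 is a fork here and U_0 is conditioned on, so the path is blocked at U_0.
Because an active path exists, U_2 and U_5 are not d-separated.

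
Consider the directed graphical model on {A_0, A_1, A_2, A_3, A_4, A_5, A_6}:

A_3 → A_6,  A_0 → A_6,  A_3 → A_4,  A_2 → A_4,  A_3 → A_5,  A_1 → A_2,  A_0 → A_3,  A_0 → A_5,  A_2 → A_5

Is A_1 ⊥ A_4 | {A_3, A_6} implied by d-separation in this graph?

We examine all 4 paths between A_1 and A_4:
Path 1: A_1 → A_2 → A_4
  A_2 is a chain and A_2 is not conditioned on — no node blocks this path, so it is active.
Path 2: A_1 → A_2 → A_5 ← A_3 → A_4
  A_5 is a collider here and neither A_5 nor any of its descendants is conditioned on, so the collider stays closed — the path is blocked at A_5.
Path 3: A_1 → A_2 → A_5 ← A_0 → A_3 → A_4
  A_5 is a collider here and neither A_5 nor any of its descendants is conditioned on, so the collider stays closed — the path is blocked at A_5.
Path 4: A_1 → A_2 → A_5 ← A_0 → A_6 ← A_3 → A_4
  A_5 is a collider here and neither A_5 nor any of its descendants is conditioned on, so the collider stays closed — the path is blocked at A_5.
Because an active path exists, A_1 and A_4 are not d-separated.

No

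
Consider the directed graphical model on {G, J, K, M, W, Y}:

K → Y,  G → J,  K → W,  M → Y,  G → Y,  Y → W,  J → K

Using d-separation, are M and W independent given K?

No

Enumerating the 3 paths from M to W and testing each for blocking by {K}:
  1. M → Y ← K → W — Y:collider[blocks]; K:fork[blocks] ⇒ blocked
  2. M → Y ← G → J → K → W — Y:collider[blocks]; G:fork[open]; J:chain[open]; K:chain[blocks] ⇒ blocked
  3. M → Y → W — Y:chain[open] ⇒ active
Since the path M → Y → W is active, M and W are not d-separated given {K}.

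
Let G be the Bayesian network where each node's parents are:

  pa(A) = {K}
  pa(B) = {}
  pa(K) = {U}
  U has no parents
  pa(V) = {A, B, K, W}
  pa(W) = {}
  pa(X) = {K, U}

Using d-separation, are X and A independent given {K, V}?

There are 4 undirected paths between X and A; checking each against the conditioning set {K, V}:
Path 1: X ← K → V ← A
  K is a fork here and K is conditioned on, so the path is blocked at K.
Path 2: X ← K → A
  K is a fork here and K is conditioned on, so the path is blocked at K.
Path 3: X ← U → K → V ← A
  K is a chain here and K is conditioned on, so the path is blocked at K.
Path 4: X ← U → K → A
  K is a chain here and K is conditioned on, so the path is blocked at K.
Since every path is blocked, d-separation holds.

Yes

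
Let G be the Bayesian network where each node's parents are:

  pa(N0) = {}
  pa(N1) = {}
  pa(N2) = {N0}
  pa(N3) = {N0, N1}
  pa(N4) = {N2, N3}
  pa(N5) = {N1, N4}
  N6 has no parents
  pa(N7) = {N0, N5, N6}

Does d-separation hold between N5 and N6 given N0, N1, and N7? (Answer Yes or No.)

No

We examine all 5 paths between N5 and N6:
Path 1: N5 ← N4 ← N2 ← N0 → N7 ← N6
  N0 is a fork here and N0 is conditioned on, so the path is blocked at N0.
Path 2: N5 ← N4 ← N3 ← N0 → N7 ← N6
  N0 is a fork here and N0 is conditioned on, so the path is blocked at N0.
Path 3: N5 ← N1 → N3 → N4 ← N2 ← N0 → N7 ← N6
  N1 is a fork here and N1 is conditioned on, so the path is blocked at N1.
Path 4: N5 ← N1 → N3 ← N0 → N7 ← N6
  N1 is a fork here and N1 is conditioned on, so the path is blocked at N1.
Path 5: N5 → N7 ← N6
  N7 is a collider and N7 is conditioned on, which opens it — no node blocks this path, so it is active.
Since the path N5 → N7 ← N6 is active, N5 and N6 are not d-separated given {N0, N1, N7}.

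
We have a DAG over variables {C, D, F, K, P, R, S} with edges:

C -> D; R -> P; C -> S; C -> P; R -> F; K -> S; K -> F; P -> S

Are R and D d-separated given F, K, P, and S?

No — R and D are not d-separated given {F, K, P, S}.

We examine all 4 paths between R and D:
Path 1: R → P ← C → D
  P is a collider and P is conditioned on, which opens it; C is a fork and C is not conditioned on — no node blocks this path, so it is active.
Path 2: R → P → S ← C → D
  P is a chain here and P is conditioned on, so the path is blocked at P.
Path 3: R → F ← K → S ← P ← C → D
  K is a fork here and K is conditioned on, so the path is blocked at K.
Path 4: R → F ← K → S ← C → D
  K is a fork here and K is conditioned on, so the path is blocked at K.
Because an active path exists, R and D are not d-separated.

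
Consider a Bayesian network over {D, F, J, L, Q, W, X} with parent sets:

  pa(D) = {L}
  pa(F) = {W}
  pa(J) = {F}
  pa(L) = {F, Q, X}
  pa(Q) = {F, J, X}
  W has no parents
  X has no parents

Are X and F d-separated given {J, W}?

Enumerating the 6 paths from X to F and testing each for blocking by {J, W}:
Path 1: X → Q ← J ← F
  Q is a collider here and neither Q nor any of its descendants is conditioned on, so the collider stays closed — the path is blocked at Q.
Path 2: X → Q → L ← F
  L is a collider here and neither L nor any of its descendants is conditioned on, so the collider stays closed — the path is blocked at L.
Path 3: X → Q ← F
  Q is a collider here and neither Q nor any of its descendants is conditioned on, so the collider stays closed — the path is blocked at Q.
Path 4: X → L ← Q ← J ← F
  L is a collider here and neither L nor any of its descendants is conditioned on, so the collider stays closed — the path is blocked at L.
Path 5: X → L ← Q ← F
  L is a collider here and neither L nor any of its descendants is conditioned on, so the collider stays closed — the path is blocked at L.
Path 6: X → L ← F
  L is a collider here and neither L nor any of its descendants is conditioned on, so the collider stays closed — the path is blocked at L.
All paths are blocked; X ⊥ F | {J, W} holds.

Yes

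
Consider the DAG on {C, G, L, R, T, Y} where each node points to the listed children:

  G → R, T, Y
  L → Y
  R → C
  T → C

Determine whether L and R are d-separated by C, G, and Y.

We examine all 2 paths between L and R:
Path 1: L → Y ← G → T → C ← R
  G is a fork here and G is conditioned on, so the path is blocked at G.
Path 2: L → Y ← G → R
  G is a fork here and G is conditioned on, so the path is blocked at G.
Every path is blocked, so L and R are d-separated given {C, G, Y}.

Yes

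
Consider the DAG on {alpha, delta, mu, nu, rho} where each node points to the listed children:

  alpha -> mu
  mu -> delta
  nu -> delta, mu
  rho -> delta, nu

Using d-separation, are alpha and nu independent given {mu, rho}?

No

Enumerating the 3 paths from alpha to nu and testing each for blocking by {mu, rho}:
Path 1: alpha → mu ← nu
  mu is a collider and mu is conditioned on, which opens it — no node blocks this path, so it is active.
Path 2: alpha → mu → delta ← rho → nu
  mu is a chain here and mu is conditioned on, so the path is blocked at mu.
Path 3: alpha → mu → delta ← nu
  mu is a chain here and mu is conditioned on, so the path is blocked at mu.
Since the path alpha → mu ← nu is active, alpha and nu are not d-separated given {mu, rho}.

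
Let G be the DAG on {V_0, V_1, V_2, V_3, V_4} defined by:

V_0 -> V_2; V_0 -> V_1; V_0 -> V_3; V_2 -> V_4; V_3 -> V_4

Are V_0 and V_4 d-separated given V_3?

No — V_0 and V_4 are not d-separated given {V_3}.

We examine all 2 paths between V_0 and V_4:
  1. V_0 → V_3 → V_4 — V_3:chain[blocks] ⇒ blocked
  2. V_0 → V_2 → V_4 — V_2:chain[open] ⇒ active
At least one path is unblocked, so d-separation fails.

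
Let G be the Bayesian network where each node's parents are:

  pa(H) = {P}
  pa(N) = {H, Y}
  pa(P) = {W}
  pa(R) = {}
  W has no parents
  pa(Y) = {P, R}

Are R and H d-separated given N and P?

No

Enumerating the 2 paths from R to H and testing each for blocking by {N, P}:
Path 1: R → Y ← P → H
  P is a fork here and P is conditioned on, so the path is blocked at P.
Path 2: R → Y → N ← H
  Y is a chain and Y is not conditioned on; N is a collider and N is conditioned on, which opens it — no node blocks this path, so it is active.
Because an active path exists, R and H are not d-separated.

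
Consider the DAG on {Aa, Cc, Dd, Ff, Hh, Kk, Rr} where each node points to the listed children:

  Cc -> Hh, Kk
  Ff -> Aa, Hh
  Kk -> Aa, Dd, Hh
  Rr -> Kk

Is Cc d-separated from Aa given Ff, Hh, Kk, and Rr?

Yes — Cc and Aa are d-separated given {Ff, Hh, Kk, Rr}.

Enumerating the 4 paths from Cc to Aa and testing each for blocking by {Ff, Hh, Kk, Rr}:
  1. Cc → Kk → Aa — Kk:chain[blocks] ⇒ blocked
  2. Cc → Kk → Hh ← Ff → Aa — Kk:chain[blocks]; Hh:collider[open]; Ff:fork[blocks] ⇒ blocked
  3. Cc → Hh ← Ff → Aa — Hh:collider[open]; Ff:fork[blocks] ⇒ blocked
  4. Cc → Hh ← Kk → Aa — Hh:collider[open]; Kk:fork[blocks] ⇒ blocked
All paths are blocked; Cc ⊥ Aa | {Ff, Hh, Kk, Rr} holds.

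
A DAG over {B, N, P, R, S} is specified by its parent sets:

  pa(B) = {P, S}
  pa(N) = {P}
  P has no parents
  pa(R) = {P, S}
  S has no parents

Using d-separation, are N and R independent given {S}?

No

2 paths connect N and R; each must be blocked for d-separation to hold:
Path 1: N ← P → B ← S → R
  B is a collider here and neither B nor any of its descendants is conditioned on, so the collider stays closed — the path is blocked at B.
Path 2: N ← P → R
  P is a fork and P is not conditioned on — no node blocks this path, so it is active.
Because an active path exists, N and R are not d-separated.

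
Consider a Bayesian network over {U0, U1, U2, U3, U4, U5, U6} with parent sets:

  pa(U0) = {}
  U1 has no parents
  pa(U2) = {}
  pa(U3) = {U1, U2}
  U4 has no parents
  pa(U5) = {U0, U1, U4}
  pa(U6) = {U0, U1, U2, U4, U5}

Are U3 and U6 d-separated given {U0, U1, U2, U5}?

Yes

Enumerating the 5 paths from U3 to U6 and testing each for blocking by {U0, U1, U2, U5}:
Path 1: U3 ← U1 → U5 ← U0 → U6
  U1 is a fork here and U1 is conditioned on, so the path is blocked at U1.
Path 2: U3 ← U1 → U5 ← U4 → U6
  U1 is a fork here and U1 is conditioned on, so the path is blocked at U1.
Path 3: U3 ← U1 → U5 → U6
  U1 is a fork here and U1 is conditioned on, so the path is blocked at U1.
Path 4: U3 ← U1 → U6
  U1 is a fork here and U1 is conditioned on, so the path is blocked at U1.
Path 5: U3 ← U2 → U6
  U2 is a fork here and U2 is conditioned on, so the path is blocked at U2.
All paths are blocked; U3 ⊥ U6 | {U0, U1, U2, U5} holds.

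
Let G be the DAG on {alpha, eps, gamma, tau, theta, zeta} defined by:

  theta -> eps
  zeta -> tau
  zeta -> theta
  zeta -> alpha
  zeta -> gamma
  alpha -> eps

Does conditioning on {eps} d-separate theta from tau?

Enumerating the 2 paths from theta to tau and testing each for blocking by {eps}:
Path 1: theta → eps ← alpha ← zeta → tau
  eps is a collider and eps is conditioned on, which opens it; alpha is a chain and alpha is not conditioned on; zeta is a fork and zeta is not conditioned on — no node blocks this path, so it is active.
Path 2: theta ← zeta → tau
  zeta is a fork and zeta is not conditioned on — no node blocks this path, so it is active.
Because an active path exists, theta and tau are not d-separated.

No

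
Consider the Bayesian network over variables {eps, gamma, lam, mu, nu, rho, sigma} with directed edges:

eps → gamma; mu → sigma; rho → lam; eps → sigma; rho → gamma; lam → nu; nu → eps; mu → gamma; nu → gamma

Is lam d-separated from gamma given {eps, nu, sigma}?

No

There are 4 undirected paths between lam and gamma; checking each against the conditioning set {eps, nu, sigma}:
Path 1: lam → nu → eps → gamma
  nu is a chain here and nu is conditioned on, so the path is blocked at nu.
Path 2: lam → nu → eps → sigma ← mu → gamma
  nu is a chain here and nu is conditioned on, so the path is blocked at nu.
Path 3: lam → nu → gamma
  nu is a chain here and nu is conditioned on, so the path is blocked at nu.
Path 4: lam ← rho → gamma
  rho is a fork and rho is not conditioned on — no node blocks this path, so it is active.
At least one path is unblocked, so d-separation fails.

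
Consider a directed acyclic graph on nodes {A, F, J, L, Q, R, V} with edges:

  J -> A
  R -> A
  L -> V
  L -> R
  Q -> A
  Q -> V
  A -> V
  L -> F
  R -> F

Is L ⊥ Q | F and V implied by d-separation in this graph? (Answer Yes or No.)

6 paths connect L and Q; each must be blocked for d-separation to hold:
  1. L → F ← R → A → V ← Q — F:collider[open]; R:fork[open]; A:chain[open]; V:collider[open] ⇒ active
  2. L → F ← R → A ← Q — F:collider[open]; R:fork[open]; A:collider[open] ⇒ active
  3. L → V ← A ← Q — V:collider[open]; A:chain[open] ⇒ active
  4. L → V ← Q — V:collider[open] ⇒ active
  5. L → R → A → V ← Q — R:chain[open]; A:chain[open]; V:collider[open] ⇒ active
  6. L → R → A ← Q — R:chain[open]; A:collider[open] ⇒ active
Because an active path exists, L and Q are not d-separated.

No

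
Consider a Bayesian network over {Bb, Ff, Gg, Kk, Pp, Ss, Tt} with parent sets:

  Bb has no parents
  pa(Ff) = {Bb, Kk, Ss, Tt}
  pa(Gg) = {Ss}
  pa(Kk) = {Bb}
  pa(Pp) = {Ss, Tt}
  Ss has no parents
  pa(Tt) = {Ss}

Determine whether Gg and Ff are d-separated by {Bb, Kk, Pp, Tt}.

3 paths connect Gg and Ff; each must be blocked for d-separation to hold:
Path 1: Gg ← Ss → Pp ← Tt → Ff
  Tt is a fork here and Tt is conditioned on, so the path is blocked at Tt.
Path 2: Gg ← Ss → Ff
  Ss is a fork and Ss is not conditioned on — no node blocks this path, so it is active.
Path 3: Gg ← Ss → Tt → Ff
  Tt is a chain here and Tt is conditioned on, so the path is blocked at Tt.
Because an active path exists, Gg and Ff are not d-separated.

No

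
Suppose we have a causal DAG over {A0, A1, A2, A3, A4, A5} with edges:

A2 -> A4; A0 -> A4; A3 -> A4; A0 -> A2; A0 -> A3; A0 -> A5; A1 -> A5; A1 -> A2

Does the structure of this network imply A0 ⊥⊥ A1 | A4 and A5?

We examine all 4 paths between A0 and A1:
Path 1: A0 → A2 ← A1
  A2 is a collider and its descendant A4 is conditioned on, which opens it — no node blocks this path, so it is active.
Path 2: A0 → A5 ← A1
  A5 is a collider and A5 is conditioned on, which opens it — no node blocks this path, so it is active.
Path 3: A0 → A4 ← A2 ← A1
  A4 is a collider and A4 is conditioned on, which opens it; A2 is a chain and A2 is not conditioned on — no node blocks this path, so it is active.
Path 4: A0 → A3 → A4 ← A2 ← A1
  A3 is a chain and A3 is not conditioned on; A4 is a collider and A4 is conditioned on, which opens it; A2 is a chain and A2 is not conditioned on — no node blocks this path, so it is active.
Because an active path exists, A0 and A1 are not d-separated.

No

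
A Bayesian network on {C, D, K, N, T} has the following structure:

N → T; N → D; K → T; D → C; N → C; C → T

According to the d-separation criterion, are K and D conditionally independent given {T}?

There are 4 undirected paths between K and D; checking each against the conditioning set {T}:
Path 1: K → T ← N → D
  T is a collider and T is conditioned on, which opens it; N is a fork and N is not conditioned on — no node blocks this path, so it is active.
Path 2: K → T ← N → C ← D
  T is a collider and T is conditioned on, which opens it; N is a fork and N is not conditioned on; C is a collider and its descendant T is conditioned on, which opens it — no node blocks this path, so it is active.
Path 3: K → T ← C ← N → D
  T is a collider and T is conditioned on, which opens it; C is a chain and C is not conditioned on; N is a fork and N is not conditioned on — no node blocks this path, so it is active.
Path 4: K → T ← C ← D
  T is a collider and T is conditioned on, which opens it; C is a chain and C is not conditioned on — no node blocks this path, so it is active.
Since the path K → T ← N → D is active, K and D are not d-separated given {T}.

No — K and D are not d-separated given {T}.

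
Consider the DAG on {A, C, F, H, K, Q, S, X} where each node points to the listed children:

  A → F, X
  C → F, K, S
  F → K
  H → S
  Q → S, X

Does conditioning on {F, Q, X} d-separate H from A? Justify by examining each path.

Yes

There are 3 undirected paths between H and A; checking each against the conditioning set {F, Q, X}:
Path 1: H → S ← C → K ← F ← A
  S is a collider here and neither S nor any of its descendants is conditioned on, so the collider stays closed — the path is blocked at S.
Path 2: H → S ← C → F ← A
  S is a collider here and neither S nor any of its descendants is conditioned on, so the collider stays closed — the path is blocked at S.
Path 3: H → S ← Q → X ← A
  S is a collider here and neither S nor any of its descendants is conditioned on, so the collider stays closed — the path is blocked at S.
All paths are blocked; H ⊥ A | {F, Q, X} holds.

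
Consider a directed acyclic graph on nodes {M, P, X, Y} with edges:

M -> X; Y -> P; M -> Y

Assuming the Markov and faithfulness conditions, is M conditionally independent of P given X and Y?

Yes

Only one path connects M and P:
Path 1: M → Y → P
  Y is a chain here and Y is conditioned on, so the path is blocked at Y.
All paths are blocked; M ⊥ P | {X, Y} holds.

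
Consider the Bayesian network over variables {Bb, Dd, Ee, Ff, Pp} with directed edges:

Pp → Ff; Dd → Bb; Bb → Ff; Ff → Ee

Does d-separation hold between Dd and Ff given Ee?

The only undirected path from Dd to Ff is:
  1. Dd → Bb → Ff — Bb:chain[open] ⇒ active
Because an active path exists, Dd and Ff are not d-separated.

No — Dd and Ff are not d-separated given {Ee}.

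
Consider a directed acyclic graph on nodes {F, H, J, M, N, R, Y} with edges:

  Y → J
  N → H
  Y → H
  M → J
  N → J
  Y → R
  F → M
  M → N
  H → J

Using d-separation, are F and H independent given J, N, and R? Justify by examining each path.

Enumerating the 6 paths from F to H and testing each for blocking by {J, N, R}:
  1. F → M → J ← Y → H — M:chain[open]; J:collider[open]; Y:fork[open] ⇒ active
  2. F → M → J ← H — M:chain[open]; J:collider[open] ⇒ active
  3. F → M → J ← N → H — M:chain[open]; J:collider[open]; N:fork[blocks] ⇒ blocked
  4. F → M → N → H — M:chain[open]; N:chain[blocks] ⇒ blocked
  5. F → M → N → J ← Y → H — M:chain[open]; N:chain[blocks]; J:collider[open]; Y:fork[open] ⇒ blocked
  6. F → M → N → J ← H — M:chain[open]; N:chain[blocks]; J:collider[open] ⇒ blocked
Because an active path exists, F and H are not d-separated.

No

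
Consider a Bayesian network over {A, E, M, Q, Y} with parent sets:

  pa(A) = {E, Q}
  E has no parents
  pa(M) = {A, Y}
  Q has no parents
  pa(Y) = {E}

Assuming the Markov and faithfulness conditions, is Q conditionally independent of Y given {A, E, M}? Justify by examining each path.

Yes

There are 2 undirected paths between Q and Y; checking each against the conditioning set {A, E, M}:
  1. Q → A ← E → Y — A:collider[open]; E:fork[blocks] ⇒ blocked
  2. Q → A → M ← Y — A:chain[blocks]; M:collider[open] ⇒ blocked
Every path is blocked, so Q and Y are d-separated given {A, E, M}.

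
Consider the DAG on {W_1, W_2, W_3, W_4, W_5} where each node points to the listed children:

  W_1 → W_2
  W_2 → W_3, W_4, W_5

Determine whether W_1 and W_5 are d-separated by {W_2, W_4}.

Yes

The only undirected path from W_1 to W_5 is:
Path 1: W_1 → W_2 → W_5
  W_2 is a chain here and W_2 is conditioned on, so the path is blocked at W_2.
All paths are blocked; W_1 ⊥ W_5 | {W_2, W_4} holds.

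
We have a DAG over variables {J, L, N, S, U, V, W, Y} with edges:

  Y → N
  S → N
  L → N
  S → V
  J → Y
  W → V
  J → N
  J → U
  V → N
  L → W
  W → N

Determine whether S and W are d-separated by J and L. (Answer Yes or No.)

Yes

We examine all 6 paths between S and W:
Path 1: S → N ← L → W
  N is a collider here and neither N nor any of its descendants is conditioned on, so the collider stays closed — the path is blocked at N.
Path 2: S → N ← W
  N is a collider here and neither N nor any of its descendants is conditioned on, so the collider stays closed — the path is blocked at N.
Path 3: S → N ← V ← W
  N is a collider here and neither N nor any of its descendants is conditioned on, so the collider stays closed — the path is blocked at N.
Path 4: S → V → N ← L → W
  N is a collider here and neither N nor any of its descendants is conditioned on, so the collider stays closed — the path is blocked at N.
Path 5: S → V → N ← W
  N is a collider here and neither N nor any of its descendants is conditioned on, so the collider stays closed — the path is blocked at N.
Path 6: S → V ← W
  V is a collider here and neither V nor any of its descendants is conditioned on, so the collider stays closed — the path is blocked at V.
Every path is blocked, so S and W are d-separated given {J, L}.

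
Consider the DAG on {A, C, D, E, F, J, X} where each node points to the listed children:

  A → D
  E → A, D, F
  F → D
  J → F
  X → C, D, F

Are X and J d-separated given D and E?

No — X and J are not d-separated given {D, E}.

4 paths connect X and J; each must be blocked for d-separation to hold:
  1. X → D ← E → F ← J — D:collider[open]; E:fork[blocks]; F:collider[open] ⇒ blocked
  2. X → D ← A ← E → F ← J — D:collider[open]; A:chain[open]; E:fork[blocks]; F:collider[open] ⇒ blocked
  3. X → D ← F ← J — D:collider[open]; F:chain[open] ⇒ active
  4. X → F ← J — F:collider[open] ⇒ active
At least one path is unblocked, so d-separation fails.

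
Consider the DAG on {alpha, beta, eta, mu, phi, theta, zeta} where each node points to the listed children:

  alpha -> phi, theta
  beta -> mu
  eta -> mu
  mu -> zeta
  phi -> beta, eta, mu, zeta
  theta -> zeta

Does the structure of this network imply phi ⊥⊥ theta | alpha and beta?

Yes

We examine all 5 paths between phi and theta:
  1. phi → mu → zeta ← theta — mu:chain[open]; zeta:collider[blocks] ⇒ blocked
  2. phi → zeta ← theta — zeta:collider[blocks] ⇒ blocked
  3. phi ← alpha → theta — alpha:fork[blocks] ⇒ blocked
  4. phi → eta → mu → zeta ← theta — eta:chain[open]; mu:chain[open]; zeta:collider[blocks] ⇒ blocked
  5. phi → beta → mu → zeta ← theta — beta:chain[blocks]; mu:chain[open]; zeta:collider[blocks] ⇒ blocked
Since every path is blocked, d-separation holds.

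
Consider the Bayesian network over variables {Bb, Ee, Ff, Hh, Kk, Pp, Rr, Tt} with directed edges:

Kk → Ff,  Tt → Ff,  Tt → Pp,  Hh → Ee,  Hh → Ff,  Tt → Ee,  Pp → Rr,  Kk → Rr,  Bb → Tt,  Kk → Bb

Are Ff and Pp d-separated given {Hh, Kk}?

Enumerating the 6 paths from Ff to Pp and testing each for blocking by {Hh, Kk}:
Path 1: Ff ← Tt ← Bb ← Kk → Rr ← Pp
  Kk is a fork here and Kk is conditioned on, so the path is blocked at Kk.
Path 2: Ff ← Tt → Pp
  Tt is a fork and Tt is not conditioned on — no node blocks this path, so it is active.
Path 3: Ff ← Kk → Bb → Tt → Pp
  Kk is a fork here and Kk is conditioned on, so the path is blocked at Kk.
Path 4: Ff ← Kk → Rr ← Pp
  Kk is a fork here and Kk is conditioned on, so the path is blocked at Kk.
Path 5: Ff ← Hh → Ee ← Tt ← Bb ← Kk → Rr ← Pp
  Hh is a fork here and Hh is conditioned on, so the path is blocked at Hh.
Path 6: Ff ← Hh → Ee ← Tt → Pp
  Hh is a fork here and Hh is conditioned on, so the path is blocked at Hh.
Since the path Ff ← Tt → Pp is active, Ff and Pp are not d-separated given {Hh, Kk}.

No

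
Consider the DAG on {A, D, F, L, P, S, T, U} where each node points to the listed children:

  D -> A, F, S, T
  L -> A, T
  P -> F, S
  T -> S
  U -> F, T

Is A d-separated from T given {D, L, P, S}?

Yes

6 paths connect A and T; each must be blocked for d-separation to hold:
  1. A ← D → S ← P → F ← U → T — D:fork[blocks]; S:collider[open]; P:fork[blocks]; F:collider[blocks]; U:fork[open] ⇒ blocked
  2. A ← D → S ← T — D:fork[blocks]; S:collider[open] ⇒ blocked
  3. A ← D → F ← U → T — D:fork[blocks]; F:collider[blocks]; U:fork[open] ⇒ blocked
  4. A ← D → F ← P → S ← T — D:fork[blocks]; F:collider[blocks]; P:fork[blocks]; S:collider[open] ⇒ blocked
  5. A ← D → T — D:fork[blocks] ⇒ blocked
  6. A ← L → T — L:fork[blocks] ⇒ blocked
All paths are blocked; A ⊥ T | {D, L, P, S} holds.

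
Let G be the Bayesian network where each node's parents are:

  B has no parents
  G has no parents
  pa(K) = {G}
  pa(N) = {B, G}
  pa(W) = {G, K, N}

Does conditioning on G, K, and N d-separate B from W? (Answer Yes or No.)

Yes

3 paths connect B and W; each must be blocked for d-separation to hold:
Path 1: B → N → W
  N is a chain here and N is conditioned on, so the path is blocked at N.
Path 2: B → N ← G → K → W
  G is a fork here and G is conditioned on, so the path is blocked at G.
Path 3: B → N ← G → W
  G is a fork here and G is conditioned on, so the path is blocked at G.
All paths are blocked; B ⊥ W | {G, K, N} holds.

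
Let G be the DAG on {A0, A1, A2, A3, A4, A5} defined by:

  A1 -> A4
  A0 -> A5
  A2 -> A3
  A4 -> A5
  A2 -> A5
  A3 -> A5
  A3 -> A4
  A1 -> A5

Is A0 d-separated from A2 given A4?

Yes

We examine all 4 paths between A0 and A2:
Path 1: A0 → A5 ← A2
  A5 is a collider here and neither A5 nor any of its descendants is conditioned on, so the collider stays closed — the path is blocked at A5.
Path 2: A0 → A5 ← A4 ← A3 ← A2
  A5 is a collider here and neither A5 nor any of its descendants is conditioned on, so the collider stays closed — the path is blocked at A5.
Path 3: A0 → A5 ← A3 ← A2
  A5 is a collider here and neither A5 nor any of its descendants is conditioned on, so the collider stays closed — the path is blocked at A5.
Path 4: A0 → A5 ← A1 → A4 ← A3 ← A2
  A5 is a collider here and neither A5 nor any of its descendants is conditioned on, so the collider stays closed — the path is blocked at A5.
All paths are blocked; A0 ⊥ A2 | {A4} holds.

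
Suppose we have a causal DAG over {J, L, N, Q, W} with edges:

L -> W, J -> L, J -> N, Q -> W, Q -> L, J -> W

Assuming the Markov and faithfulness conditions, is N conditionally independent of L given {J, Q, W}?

There are 3 undirected paths between N and L; checking each against the conditioning set {J, Q, W}:
Path 1: N ← J → W ← Q → L
  J is a fork here and J is conditioned on, so the path is blocked at J.
Path 2: N ← J → W ← L
  J is a fork here and J is conditioned on, so the path is blocked at J.
Path 3: N ← J → L
  J is a fork here and J is conditioned on, so the path is blocked at J.
All paths are blocked; N ⊥ L | {J, Q, W} holds.

Yes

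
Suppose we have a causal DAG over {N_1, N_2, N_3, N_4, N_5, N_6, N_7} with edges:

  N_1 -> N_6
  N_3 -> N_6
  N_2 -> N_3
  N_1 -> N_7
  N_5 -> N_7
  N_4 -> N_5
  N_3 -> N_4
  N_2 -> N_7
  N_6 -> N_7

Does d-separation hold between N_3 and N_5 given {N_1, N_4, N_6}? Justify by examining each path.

We examine all 4 paths between N_3 and N_5:
  1. N_3 → N_6 ← N_1 → N_7 ← N_5 — N_6:collider[open]; N_1:fork[blocks]; N_7:collider[blocks] ⇒ blocked
  2. N_3 → N_6 → N_7 ← N_5 — N_6:chain[blocks]; N_7:collider[blocks] ⇒ blocked
  3. N_3 ← N_2 → N_7 ← N_5 — N_2:fork[open]; N_7:collider[blocks] ⇒ blocked
  4. N_3 → N_4 → N_5 — N_4:chain[blocks] ⇒ blocked
All paths are blocked; N_3 ⊥ N_5 | {N_1, N_4, N_6} holds.

Yes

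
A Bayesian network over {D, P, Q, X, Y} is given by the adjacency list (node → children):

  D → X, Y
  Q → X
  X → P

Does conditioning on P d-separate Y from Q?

Only one path connects Y and Q:
Path 1: Y ← D → X ← Q
  D is a fork and D is not conditioned on; X is a collider and its descendant P is conditioned on, which opens it — no node blocks this path, so it is active.
At least one path is unblocked, so d-separation fails.

No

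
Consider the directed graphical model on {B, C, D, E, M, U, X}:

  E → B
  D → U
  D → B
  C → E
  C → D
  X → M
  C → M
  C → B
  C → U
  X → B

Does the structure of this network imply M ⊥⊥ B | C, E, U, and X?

Yes

5 paths connect M and B; each must be blocked for d-separation to hold:
  1. M ← C → D → B — C:fork[blocks]; D:chain[open] ⇒ blocked
  2. M ← C → E → B — C:fork[blocks]; E:chain[blocks] ⇒ blocked
  3. M ← C → U ← D → B — C:fork[blocks]; U:collider[open]; D:fork[open] ⇒ blocked
  4. M ← C → B — C:fork[blocks] ⇒ blocked
  5. M ← X → B — X:fork[blocks] ⇒ blocked
Every path is blocked, so M and B are d-separated given {C, E, U, X}.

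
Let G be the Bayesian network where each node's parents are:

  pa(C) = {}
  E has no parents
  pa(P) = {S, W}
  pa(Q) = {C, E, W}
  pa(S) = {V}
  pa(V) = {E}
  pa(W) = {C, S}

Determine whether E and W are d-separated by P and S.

4 paths connect E and W; each must be blocked for d-separation to hold:
Path 1: E → Q ← W
  Q is a collider here and neither Q nor any of its descendants is conditioned on, so the collider stays closed — the path is blocked at Q.
Path 2: E → Q ← C → W
  Q is a collider here and neither Q nor any of its descendants is conditioned on, so the collider stays closed — the path is blocked at Q.
Path 3: E → V → S → P ← W
  S is a chain here and S is conditioned on, so the path is blocked at S.
Path 4: E → V → S → W
  S is a chain here and S is conditioned on, so the path is blocked at S.
All paths are blocked; E ⊥ W | {P, S} holds.

Yes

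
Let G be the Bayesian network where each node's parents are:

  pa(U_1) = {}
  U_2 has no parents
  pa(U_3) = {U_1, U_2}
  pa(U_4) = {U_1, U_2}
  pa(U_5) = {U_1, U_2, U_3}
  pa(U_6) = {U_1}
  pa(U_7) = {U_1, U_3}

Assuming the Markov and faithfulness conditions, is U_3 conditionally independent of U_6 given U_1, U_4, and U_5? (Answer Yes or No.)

Yes

Enumerating the 6 paths from U_3 to U_6 and testing each for blocking by {U_1, U_4, U_5}:
  1. U_3 ← U_2 → U_4 ← U_1 → U_6 — U_2:fork[open]; U_4:collider[open]; U_1:fork[blocks] ⇒ blocked
  2. U_3 ← U_2 → U_5 ← U_1 → U_6 — U_2:fork[open]; U_5:collider[open]; U_1:fork[blocks] ⇒ blocked
  3. U_3 ← U_1 → U_6 — U_1:fork[blocks] ⇒ blocked
  4. U_3 → U_7 ← U_1 → U_6 — U_7:collider[blocks]; U_1:fork[blocks] ⇒ blocked
  5. U_3 → U_5 ← U_2 → U_4 ← U_1 → U_6 — U_5:collider[open]; U_2:fork[open]; U_4:collider[open]; U_1:fork[blocks] ⇒ blocked
  6. U_3 → U_5 ← U_1 → U_6 — U_5:collider[open]; U_1:fork[blocks] ⇒ blocked
All paths are blocked; U_3 ⊥ U_6 | {U_1, U_4, U_5} holds.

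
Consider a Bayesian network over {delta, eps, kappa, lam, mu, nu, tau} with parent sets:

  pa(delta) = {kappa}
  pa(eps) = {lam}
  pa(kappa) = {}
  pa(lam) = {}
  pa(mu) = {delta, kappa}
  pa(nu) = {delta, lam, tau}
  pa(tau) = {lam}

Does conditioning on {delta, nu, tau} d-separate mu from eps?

Yes

4 paths connect mu and eps; each must be blocked for d-separation to hold:
Path 1: mu ← kappa → delta → nu ← lam → eps
  delta is a chain here and delta is conditioned on, so the path is blocked at delta.
Path 2: mu ← kappa → delta → nu ← tau ← lam → eps
  delta is a chain here and delta is conditioned on, so the path is blocked at delta.
Path 3: mu ← delta → nu ← lam → eps
  delta is a fork here and delta is conditioned on, so the path is blocked at delta.
Path 4: mu ← delta → nu ← tau ← lam → eps
  delta is a fork here and delta is conditioned on, so the path is blocked at delta.
All paths are blocked; mu ⊥ eps | {delta, nu, tau} holds.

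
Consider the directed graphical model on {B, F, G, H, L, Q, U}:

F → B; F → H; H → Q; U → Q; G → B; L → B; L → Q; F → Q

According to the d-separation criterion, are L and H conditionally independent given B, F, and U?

Yes

There are 4 undirected paths between L and H; checking each against the conditioning set {B, F, U}:
Path 1: L → B ← F → H
  F is a fork here and F is conditioned on, so the path is blocked at F.
Path 2: L → B ← F → Q ← H
  F is a fork here and F is conditioned on, so the path is blocked at F.
Path 3: L → Q ← F → H
  Q is a collider here and neither Q nor any of its descendants is conditioned on, so the collider stays closed — the path is blocked at Q.
Path 4: L → Q ← H
  Q is a collider here and neither Q nor any of its descendants is conditioned on, so the collider stays closed — the path is blocked at Q.
All paths are blocked; L ⊥ H | {B, F, U} holds.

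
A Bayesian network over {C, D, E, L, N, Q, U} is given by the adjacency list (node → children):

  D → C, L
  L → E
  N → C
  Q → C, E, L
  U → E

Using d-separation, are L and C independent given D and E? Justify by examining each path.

No

3 paths connect L and C; each must be blocked for d-separation to hold:
Path 1: L ← D → C
  D is a fork here and D is conditioned on, so the path is blocked at D.
Path 2: L ← Q → C
  Q is a fork and Q is not conditioned on — no node blocks this path, so it is active.
Path 3: L → E ← Q → C
  E is a collider and E is conditioned on, which opens it; Q is a fork and Q is not conditioned on — no node blocks this path, so it is active.
At least one path is unblocked, so d-separation fails.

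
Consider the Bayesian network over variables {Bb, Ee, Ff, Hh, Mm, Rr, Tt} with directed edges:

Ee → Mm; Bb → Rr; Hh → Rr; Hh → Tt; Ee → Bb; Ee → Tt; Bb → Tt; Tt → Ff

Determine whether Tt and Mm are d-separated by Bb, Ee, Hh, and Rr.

Yes

Enumerating the 3 paths from Tt to Mm and testing each for blocking by {Bb, Ee, Hh, Rr}:
  1. Tt ← Ee → Mm — Ee:fork[blocks] ⇒ blocked
  2. Tt ← Hh → Rr ← Bb ← Ee → Mm — Hh:fork[blocks]; Rr:collider[open]; Bb:chain[blocks]; Ee:fork[blocks] ⇒ blocked
  3. Tt ← Bb ← Ee → Mm — Bb:chain[blocks]; Ee:fork[blocks] ⇒ blocked
Every path is blocked, so Tt and Mm are d-separated given {Bb, Ee, Hh, Rr}.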